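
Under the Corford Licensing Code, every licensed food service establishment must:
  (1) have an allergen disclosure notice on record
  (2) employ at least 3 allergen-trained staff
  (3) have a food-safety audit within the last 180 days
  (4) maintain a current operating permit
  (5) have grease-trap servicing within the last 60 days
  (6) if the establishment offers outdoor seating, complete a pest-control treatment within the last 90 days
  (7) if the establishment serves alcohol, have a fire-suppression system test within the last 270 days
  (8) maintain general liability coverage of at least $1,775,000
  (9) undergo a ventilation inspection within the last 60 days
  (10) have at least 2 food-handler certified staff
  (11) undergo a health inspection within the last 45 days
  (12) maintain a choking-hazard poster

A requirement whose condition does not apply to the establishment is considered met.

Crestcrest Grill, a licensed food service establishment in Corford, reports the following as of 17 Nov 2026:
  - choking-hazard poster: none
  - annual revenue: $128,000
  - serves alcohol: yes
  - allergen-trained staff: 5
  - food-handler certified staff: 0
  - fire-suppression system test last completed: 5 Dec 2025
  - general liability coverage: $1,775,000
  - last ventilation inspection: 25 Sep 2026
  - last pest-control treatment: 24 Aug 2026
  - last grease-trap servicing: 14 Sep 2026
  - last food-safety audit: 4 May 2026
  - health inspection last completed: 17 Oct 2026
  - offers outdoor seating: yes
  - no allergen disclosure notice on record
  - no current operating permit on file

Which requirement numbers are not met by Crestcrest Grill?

1. allergen disclosure notice absent → not met
2. allergen-trained staff 5 ≥ 3 → met
3. food-safety audit 197 days ago vs limit 180 → not met
4. current operating permit absent → not met
5. grease-trap servicing 64 days ago vs limit 60 → not met
6. condition 'offers outdoor seating' holds; pest-control treatment 85 days ago vs limit 90 → met
7. condition 'serves alcohol' holds; fire-suppression system test 347 days ago vs limit 270 → not met
8. general liability coverage $1,775,000 ≥ $1,775,000 → met
9. ventilation inspection 53 days ago vs limit 60 → met
10. food-handler certified staff 0 < 2 → not met
11. health inspection 31 days ago vs limit 45 → met
12. choking-hazard poster absent → not met
Not met: 1, 3, 4, 5, 7, 10, 12

1, 3, 4, 5, 7, 10, 12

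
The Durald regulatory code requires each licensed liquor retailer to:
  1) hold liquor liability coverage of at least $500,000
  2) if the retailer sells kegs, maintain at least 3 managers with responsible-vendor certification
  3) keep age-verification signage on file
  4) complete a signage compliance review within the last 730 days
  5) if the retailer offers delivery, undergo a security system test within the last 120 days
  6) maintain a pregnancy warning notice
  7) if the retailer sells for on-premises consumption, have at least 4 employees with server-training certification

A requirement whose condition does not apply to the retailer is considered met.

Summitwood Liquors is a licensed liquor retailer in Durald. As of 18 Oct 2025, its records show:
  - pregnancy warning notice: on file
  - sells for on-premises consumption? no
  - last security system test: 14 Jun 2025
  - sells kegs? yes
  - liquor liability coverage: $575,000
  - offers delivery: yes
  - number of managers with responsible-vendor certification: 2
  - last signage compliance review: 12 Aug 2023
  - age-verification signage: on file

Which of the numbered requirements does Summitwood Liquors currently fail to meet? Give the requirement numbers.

2, 4, 5

1. liquor liability coverage $575,000 ≥ $500,000 → met
2. condition 'sells kegs' holds; managers with responsible-vendor certification 2 < 3 → not met
3. age-verification signage present → met
4. signage compliance review 798 days ago vs limit 730 → not met
5. condition 'offers delivery' holds; security system test 126 days ago vs limit 120 → not met
6. pregnancy warning notice present → met
7. condition 'sells for on-premises consumption' does not hold → requirement n/a → met
Not met: 2, 4, 5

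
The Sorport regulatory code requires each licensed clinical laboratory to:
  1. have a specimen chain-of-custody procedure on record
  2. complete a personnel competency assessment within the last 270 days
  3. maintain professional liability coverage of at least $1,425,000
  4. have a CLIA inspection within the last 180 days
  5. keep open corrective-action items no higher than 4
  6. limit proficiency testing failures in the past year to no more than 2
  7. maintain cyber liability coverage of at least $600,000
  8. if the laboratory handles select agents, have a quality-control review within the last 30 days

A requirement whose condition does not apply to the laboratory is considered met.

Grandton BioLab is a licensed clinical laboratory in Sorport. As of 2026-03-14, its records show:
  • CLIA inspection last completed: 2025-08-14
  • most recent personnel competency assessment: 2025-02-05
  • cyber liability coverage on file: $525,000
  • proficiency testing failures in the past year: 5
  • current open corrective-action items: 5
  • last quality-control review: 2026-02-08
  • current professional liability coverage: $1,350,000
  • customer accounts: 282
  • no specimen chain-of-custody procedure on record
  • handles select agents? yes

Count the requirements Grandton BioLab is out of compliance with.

1. specimen chain-of-custody procedure absent → not met
2. personnel competency assessment 402 days ago vs limit 270 → not met
3. professional liability coverage $1,350,000 < $1,425,000 → not met
4. CLIA inspection 212 days ago vs limit 180 → not met
5. open corrective-action items 5 > 4 → not met
6. proficiency testing failures in the past year 5 > 2 → not met
7. cyber liability coverage $525,000 < $600,000 → not met
8. condition 'handles select agents' holds; quality-control review 34 days ago vs limit 30 → not met
Not met: 8 of 8

8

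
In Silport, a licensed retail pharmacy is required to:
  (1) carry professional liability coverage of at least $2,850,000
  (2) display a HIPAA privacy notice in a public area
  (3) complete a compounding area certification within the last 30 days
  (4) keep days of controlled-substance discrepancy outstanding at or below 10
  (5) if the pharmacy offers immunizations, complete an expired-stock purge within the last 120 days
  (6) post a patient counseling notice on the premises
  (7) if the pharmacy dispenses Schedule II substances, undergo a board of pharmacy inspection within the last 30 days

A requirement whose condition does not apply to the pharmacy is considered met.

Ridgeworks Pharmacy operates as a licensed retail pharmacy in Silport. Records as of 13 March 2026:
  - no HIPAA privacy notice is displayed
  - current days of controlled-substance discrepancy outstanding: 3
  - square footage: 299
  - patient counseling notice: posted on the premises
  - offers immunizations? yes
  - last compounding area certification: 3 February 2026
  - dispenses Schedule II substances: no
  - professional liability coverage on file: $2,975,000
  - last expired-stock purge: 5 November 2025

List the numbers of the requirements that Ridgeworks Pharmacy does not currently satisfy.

1. professional liability coverage $2,975,000 ≥ $2,850,000 → met
2. HIPAA privacy notice absent → not met
3. compounding area certification 38 days ago vs limit 30 → not met
4. days of controlled-substance discrepancy outstanding 3 ≤ 10 → met
5. condition 'offers immunizations' holds; expired-stock purge 128 days ago vs limit 120 → not met
6. patient counseling notice present → met
7. condition 'dispenses Schedule II substances' does not hold → requirement n/a → met
Not met: 2, 3, 5

2, 3, 5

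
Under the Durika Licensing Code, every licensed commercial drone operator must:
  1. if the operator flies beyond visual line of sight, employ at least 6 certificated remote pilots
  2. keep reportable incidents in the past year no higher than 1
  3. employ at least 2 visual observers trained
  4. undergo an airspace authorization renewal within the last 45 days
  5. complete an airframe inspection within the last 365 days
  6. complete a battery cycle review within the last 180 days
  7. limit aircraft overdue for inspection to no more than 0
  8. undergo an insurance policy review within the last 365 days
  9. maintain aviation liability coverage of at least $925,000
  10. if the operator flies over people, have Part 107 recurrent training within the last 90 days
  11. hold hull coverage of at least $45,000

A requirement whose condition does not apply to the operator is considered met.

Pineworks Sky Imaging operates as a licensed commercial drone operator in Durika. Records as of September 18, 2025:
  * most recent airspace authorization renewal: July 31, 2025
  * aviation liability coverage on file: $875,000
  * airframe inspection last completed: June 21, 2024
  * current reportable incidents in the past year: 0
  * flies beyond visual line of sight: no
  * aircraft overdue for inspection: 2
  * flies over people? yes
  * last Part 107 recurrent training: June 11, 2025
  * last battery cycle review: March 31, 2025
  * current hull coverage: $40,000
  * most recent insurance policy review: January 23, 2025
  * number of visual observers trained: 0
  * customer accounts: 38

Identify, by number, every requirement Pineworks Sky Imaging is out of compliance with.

3, 4, 5, 7, 9, 10, 11

1. condition 'flies beyond visual line of sight' does not hold → requirement n/a → met
2. reportable incidents in the past year 0 ≤ 1 → met
3. visual observers trained 0 < 2 → not met
4. airspace authorization renewal 49 days ago vs limit 45 → not met
5. airframe inspection 454 days ago vs limit 365 → not met
6. battery cycle review 171 days ago vs limit 180 → met
7. aircraft overdue for inspection 2 > 0 → not met
8. insurance policy review 238 days ago vs limit 365 → met
9. aviation liability coverage $875,000 < $925,000 → not met
10. condition 'flies over people' holds; Part 107 recurrent training 99 days ago vs limit 90 → not met
11. hull coverage $40,000 < $45,000 → not met
Not met: 3, 4, 5, 7, 9, 10, 11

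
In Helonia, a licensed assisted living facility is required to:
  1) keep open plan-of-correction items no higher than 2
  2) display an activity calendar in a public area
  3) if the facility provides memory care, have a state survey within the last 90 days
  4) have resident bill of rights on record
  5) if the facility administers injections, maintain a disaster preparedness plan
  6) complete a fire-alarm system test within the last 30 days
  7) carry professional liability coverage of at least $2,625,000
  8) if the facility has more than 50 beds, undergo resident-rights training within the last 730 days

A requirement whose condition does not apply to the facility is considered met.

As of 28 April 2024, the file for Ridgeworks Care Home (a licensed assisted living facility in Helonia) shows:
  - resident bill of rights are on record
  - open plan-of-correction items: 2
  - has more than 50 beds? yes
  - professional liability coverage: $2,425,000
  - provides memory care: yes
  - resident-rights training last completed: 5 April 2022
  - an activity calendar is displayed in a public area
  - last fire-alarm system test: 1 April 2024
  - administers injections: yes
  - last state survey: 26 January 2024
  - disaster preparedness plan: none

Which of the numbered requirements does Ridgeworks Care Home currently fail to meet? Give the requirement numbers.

1. open plan-of-correction items 2 ≤ 2 → met
2. activity calendar present → met
3. condition 'provides memory care' holds; state survey 93 days ago vs limit 90 → not met
4. resident bill of rights present → met
5. condition 'administers injections' holds; disaster preparedness plan absent → not met
6. fire-alarm system test 27 days ago vs limit 30 → met
7. professional liability coverage $2,425,000 < $2,625,000 → not met
8. condition 'has more than 50 beds' holds; resident-rights training 754 days ago vs limit 730 → not met
Not met: 3, 5, 7, 8

3, 5, 7, 8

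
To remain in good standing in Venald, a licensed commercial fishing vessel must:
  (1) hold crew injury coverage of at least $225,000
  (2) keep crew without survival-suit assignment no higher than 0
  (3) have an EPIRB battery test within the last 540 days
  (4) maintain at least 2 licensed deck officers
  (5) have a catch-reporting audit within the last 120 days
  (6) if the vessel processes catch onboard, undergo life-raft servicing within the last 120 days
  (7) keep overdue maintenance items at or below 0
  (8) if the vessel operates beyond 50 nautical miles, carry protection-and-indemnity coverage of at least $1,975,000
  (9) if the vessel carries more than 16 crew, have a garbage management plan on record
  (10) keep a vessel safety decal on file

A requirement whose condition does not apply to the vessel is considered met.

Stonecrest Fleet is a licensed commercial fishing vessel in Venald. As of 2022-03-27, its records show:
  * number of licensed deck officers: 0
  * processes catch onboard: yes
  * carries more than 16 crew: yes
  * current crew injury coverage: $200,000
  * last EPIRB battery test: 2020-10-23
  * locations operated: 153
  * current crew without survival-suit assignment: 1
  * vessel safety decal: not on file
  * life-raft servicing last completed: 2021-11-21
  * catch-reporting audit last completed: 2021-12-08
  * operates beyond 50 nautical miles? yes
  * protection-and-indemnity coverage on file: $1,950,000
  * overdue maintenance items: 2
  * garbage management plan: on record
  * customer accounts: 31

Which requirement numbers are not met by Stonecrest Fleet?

1, 2, 4, 6, 7, 8, 10

1. crew injury coverage $200,000 < $225,000 → not met
2. crew without survival-suit assignment 1 > 0 → not met
3. EPIRB battery test 520 days ago vs limit 540 → met
4. licensed deck officers 0 < 2 → not met
5. catch-reporting audit 109 days ago vs limit 120 → met
6. condition 'processes catch onboard' holds; life-raft servicing 126 days ago vs limit 120 → not met
7. overdue maintenance items 2 > 0 → not met
8. condition 'operates beyond 50 nautical miles' holds; protection-and-indemnity coverage $1,950,000 < $1,975,000 → not met
9. condition 'carries more than 16 crew' holds; garbage management plan present → met
10. vessel safety decal absent → not met
Not met: 1, 2, 4, 6, 7, 8, 10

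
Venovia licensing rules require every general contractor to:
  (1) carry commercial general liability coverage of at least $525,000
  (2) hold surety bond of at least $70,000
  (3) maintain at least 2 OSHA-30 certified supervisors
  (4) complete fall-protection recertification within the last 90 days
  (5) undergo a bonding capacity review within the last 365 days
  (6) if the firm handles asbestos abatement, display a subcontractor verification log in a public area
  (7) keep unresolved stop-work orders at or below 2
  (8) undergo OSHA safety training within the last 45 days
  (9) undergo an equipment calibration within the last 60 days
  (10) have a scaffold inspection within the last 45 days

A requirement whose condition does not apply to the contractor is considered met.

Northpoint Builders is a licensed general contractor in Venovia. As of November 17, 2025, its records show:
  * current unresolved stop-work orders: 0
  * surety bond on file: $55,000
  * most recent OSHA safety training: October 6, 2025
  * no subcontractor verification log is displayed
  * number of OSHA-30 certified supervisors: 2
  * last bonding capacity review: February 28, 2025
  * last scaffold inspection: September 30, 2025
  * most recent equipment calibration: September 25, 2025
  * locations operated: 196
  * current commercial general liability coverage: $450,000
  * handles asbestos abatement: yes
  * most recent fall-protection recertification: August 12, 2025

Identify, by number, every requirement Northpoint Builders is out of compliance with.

1, 2, 4, 6, 10

1. commercial general liability coverage $450,000 < $525,000 → not met
2. surety bond $55,000 < $70,000 → not met
3. OSHA-30 certified supervisors 2 ≥ 2 → met
4. fall-protection recertification 97 days ago vs limit 90 → not met
5. bonding capacity review 262 days ago vs limit 365 → met
6. condition 'handles asbestos abatement' holds; subcontractor verification log absent → not met
7. unresolved stop-work orders 0 ≤ 2 → met
8. OSHA safety training 42 days ago vs limit 45 → met
9. equipment calibration 53 days ago vs limit 60 → met
10. scaffold inspection 48 days ago vs limit 45 → not met
Not met: 1, 2, 4, 6, 10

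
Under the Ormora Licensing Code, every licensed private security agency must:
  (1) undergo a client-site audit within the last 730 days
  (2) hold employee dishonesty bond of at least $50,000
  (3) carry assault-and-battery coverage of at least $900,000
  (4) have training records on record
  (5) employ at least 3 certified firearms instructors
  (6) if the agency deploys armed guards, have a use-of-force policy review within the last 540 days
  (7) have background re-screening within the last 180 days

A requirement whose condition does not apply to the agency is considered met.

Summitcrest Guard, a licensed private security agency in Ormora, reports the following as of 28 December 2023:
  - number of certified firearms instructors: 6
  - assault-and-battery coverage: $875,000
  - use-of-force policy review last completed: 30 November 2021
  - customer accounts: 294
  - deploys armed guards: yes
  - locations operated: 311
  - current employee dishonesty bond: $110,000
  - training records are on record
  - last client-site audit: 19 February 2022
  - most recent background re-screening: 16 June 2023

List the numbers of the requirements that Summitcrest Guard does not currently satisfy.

1. client-site audit 677 days ago vs limit 730 → met
2. employee dishonesty bond $110,000 ≥ $50,000 → met
3. assault-and-battery coverage $875,000 < $900,000 → not met
4. training records present → met
5. certified firearms instructors 6 ≥ 3 → met
6. condition 'deploys armed guards' holds; use-of-force policy review 758 days ago vs limit 540 → not met
7. background re-screening 195 days ago vs limit 180 → not met
Not met: 3, 6, 7

3, 6, 7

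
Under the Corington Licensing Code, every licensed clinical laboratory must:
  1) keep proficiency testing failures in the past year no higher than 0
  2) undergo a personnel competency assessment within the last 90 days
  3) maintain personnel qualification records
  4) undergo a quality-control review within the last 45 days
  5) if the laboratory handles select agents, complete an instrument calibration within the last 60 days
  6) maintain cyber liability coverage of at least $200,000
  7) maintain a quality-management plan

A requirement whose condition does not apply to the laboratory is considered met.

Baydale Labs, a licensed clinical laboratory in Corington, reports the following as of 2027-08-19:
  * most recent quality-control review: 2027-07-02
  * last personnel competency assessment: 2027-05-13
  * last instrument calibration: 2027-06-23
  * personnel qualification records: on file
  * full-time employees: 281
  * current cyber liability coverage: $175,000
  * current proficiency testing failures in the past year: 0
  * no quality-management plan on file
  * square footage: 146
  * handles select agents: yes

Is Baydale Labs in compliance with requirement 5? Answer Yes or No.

5. condition 'handles select agents' holds; instrument calibration 57 days ago vs limit 60 → met

Yes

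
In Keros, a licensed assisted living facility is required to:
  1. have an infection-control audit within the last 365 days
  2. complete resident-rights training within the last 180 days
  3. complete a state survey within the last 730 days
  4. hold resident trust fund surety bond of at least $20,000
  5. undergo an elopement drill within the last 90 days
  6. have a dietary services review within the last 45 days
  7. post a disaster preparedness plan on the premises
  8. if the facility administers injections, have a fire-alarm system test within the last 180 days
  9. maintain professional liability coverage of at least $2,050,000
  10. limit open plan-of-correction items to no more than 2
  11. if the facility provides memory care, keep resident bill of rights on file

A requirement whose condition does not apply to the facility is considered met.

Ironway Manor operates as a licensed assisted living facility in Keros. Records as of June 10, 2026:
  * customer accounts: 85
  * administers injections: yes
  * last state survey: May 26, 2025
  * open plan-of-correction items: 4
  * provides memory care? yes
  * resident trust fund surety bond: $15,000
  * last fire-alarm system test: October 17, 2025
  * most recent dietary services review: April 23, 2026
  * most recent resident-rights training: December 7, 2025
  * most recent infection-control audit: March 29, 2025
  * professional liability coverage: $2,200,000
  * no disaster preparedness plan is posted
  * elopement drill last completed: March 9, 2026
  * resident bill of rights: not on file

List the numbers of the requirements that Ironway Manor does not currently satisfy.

1, 2, 4, 5, 6, 7, 8, 10, 11

1. infection-control audit 438 days ago vs limit 365 → not met
2. resident-rights training 185 days ago vs limit 180 → not met
3. state survey 380 days ago vs limit 730 → met
4. resident trust fund surety bond $15,000 < $20,000 → not met
5. elopement drill 93 days ago vs limit 90 → not met
6. dietary services review 48 days ago vs limit 45 → not met
7. disaster preparedness plan absent → not met
8. condition 'administers injections' holds; fire-alarm system test 236 days ago vs limit 180 → not met
9. professional liability coverage $2,200,000 ≥ $2,050,000 → met
10. open plan-of-correction items 4 > 2 → not met
11. condition 'provides memory care' holds; resident bill of rights absent → not met
Not met: 1, 2, 4, 5, 6, 7, 8, 10, 11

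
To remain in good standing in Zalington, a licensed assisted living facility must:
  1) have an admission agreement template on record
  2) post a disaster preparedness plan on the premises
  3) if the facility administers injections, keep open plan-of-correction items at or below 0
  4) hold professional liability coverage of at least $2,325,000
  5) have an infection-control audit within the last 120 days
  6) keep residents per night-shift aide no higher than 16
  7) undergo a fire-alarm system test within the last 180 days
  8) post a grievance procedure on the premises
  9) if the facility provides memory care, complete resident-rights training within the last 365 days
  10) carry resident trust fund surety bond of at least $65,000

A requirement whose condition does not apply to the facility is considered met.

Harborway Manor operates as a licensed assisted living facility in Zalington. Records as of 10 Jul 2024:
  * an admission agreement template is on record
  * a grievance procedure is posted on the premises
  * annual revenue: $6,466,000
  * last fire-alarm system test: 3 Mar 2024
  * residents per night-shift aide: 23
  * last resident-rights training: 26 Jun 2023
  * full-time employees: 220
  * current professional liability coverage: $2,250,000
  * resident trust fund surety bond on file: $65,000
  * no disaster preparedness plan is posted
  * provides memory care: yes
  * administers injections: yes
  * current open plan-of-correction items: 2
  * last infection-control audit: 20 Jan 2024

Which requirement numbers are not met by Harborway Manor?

2, 3, 4, 5, 6, 9

1. admission agreement template present → met
2. disaster preparedness plan absent → not met
3. condition 'administers injections' holds; open plan-of-correction items 2 > 0 → not met
4. professional liability coverage $2,250,000 < $2,325,000 → not met
5. infection-control audit 172 days ago vs limit 120 → not met
6. residents per night-shift aide 23 > 16 → not met
7. fire-alarm system test 129 days ago vs limit 180 → met
8. grievance procedure present → met
9. condition 'provides memory care' holds; resident-rights training 380 days ago vs limit 365 → not met
10. resident trust fund surety bond $65,000 ≥ $65,000 → met
Not met: 2, 3, 4, 5, 6, 9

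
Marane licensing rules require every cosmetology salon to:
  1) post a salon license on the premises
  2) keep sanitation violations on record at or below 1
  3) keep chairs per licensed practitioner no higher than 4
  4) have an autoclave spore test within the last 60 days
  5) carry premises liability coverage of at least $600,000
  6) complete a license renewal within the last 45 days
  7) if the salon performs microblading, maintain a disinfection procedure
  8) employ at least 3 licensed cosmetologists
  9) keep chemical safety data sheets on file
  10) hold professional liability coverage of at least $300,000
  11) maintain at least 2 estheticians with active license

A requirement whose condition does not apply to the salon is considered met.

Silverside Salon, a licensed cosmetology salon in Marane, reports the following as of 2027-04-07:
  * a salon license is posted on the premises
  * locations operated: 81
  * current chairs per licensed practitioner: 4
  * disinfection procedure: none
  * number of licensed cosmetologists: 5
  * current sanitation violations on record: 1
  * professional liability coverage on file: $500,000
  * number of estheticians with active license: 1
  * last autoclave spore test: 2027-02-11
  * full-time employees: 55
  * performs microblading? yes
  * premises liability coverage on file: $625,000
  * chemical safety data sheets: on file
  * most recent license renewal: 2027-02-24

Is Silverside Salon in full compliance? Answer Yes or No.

No

1. salon license present → met
2. sanitation violations on record 1 ≤ 1 → met
3. chairs per licensed practitioner 4 ≤ 4 → met
4. autoclave spore test 55 days ago vs limit 60 → met
5. premises liability coverage $625,000 ≥ $600,000 → met
6. license renewal 42 days ago vs limit 45 → met
7. condition 'performs microblading' holds; disinfection procedure absent → not met
8. licensed cosmetologists 5 ≥ 3 → met
9. chemical safety data sheets present → met
10. professional liability coverage $500,000 ≥ $300,000 → met
11. estheticians with active license 1 < 2 → not met
Not met: 7, 11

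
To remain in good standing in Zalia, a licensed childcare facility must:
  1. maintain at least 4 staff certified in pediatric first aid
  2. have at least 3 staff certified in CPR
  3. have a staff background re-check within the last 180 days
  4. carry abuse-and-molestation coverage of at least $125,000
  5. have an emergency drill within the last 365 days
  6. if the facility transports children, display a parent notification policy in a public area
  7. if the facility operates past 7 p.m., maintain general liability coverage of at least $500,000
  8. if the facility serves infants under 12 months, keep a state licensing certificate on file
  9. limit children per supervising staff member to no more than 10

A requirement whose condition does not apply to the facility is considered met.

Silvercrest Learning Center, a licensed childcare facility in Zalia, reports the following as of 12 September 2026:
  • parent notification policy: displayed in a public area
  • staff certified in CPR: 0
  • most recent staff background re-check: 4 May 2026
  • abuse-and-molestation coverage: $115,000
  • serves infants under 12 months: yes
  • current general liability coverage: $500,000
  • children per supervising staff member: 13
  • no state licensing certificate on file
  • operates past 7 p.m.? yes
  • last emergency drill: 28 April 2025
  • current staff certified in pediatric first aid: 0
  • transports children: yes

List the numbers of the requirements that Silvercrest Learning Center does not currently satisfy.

1. staff certified in pediatric first aid 0 < 4 → not met
2. staff certified in CPR 0 < 3 → not met
3. staff background re-check 131 days ago vs limit 180 → met
4. abuse-and-molestation coverage $115,000 < $125,000 → not met
5. emergency drill 502 days ago vs limit 365 → not met
6. condition 'transports children' holds; parent notification policy present → met
7. condition 'operates past 7 p.m.' holds; general liability coverage $500,000 ≥ $500,000 → met
8. condition 'serves infants under 12 months' holds; state licensing certificate absent → not met
9. children per supervising staff member 13 > 10 → not met
Not met: 1, 2, 4, 5, 8, 9

1, 2, 4, 5, 8, 9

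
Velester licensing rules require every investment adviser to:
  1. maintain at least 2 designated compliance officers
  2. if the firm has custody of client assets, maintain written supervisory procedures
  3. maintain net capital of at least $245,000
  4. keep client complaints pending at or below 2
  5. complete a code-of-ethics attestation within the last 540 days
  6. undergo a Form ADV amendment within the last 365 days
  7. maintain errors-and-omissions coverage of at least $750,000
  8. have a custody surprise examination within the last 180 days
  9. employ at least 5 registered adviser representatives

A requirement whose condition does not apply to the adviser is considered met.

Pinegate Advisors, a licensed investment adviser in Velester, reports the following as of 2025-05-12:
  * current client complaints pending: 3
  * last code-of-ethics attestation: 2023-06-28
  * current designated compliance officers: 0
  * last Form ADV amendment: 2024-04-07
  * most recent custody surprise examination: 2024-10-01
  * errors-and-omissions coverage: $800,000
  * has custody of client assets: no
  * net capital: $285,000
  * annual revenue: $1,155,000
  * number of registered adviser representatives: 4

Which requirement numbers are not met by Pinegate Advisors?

1, 4, 5, 6, 8, 9

1. designated compliance officers 0 < 2 → not met
2. condition 'has custody of client assets' does not hold → requirement n/a → met
3. net capital $285,000 ≥ $245,000 → met
4. client complaints pending 3 > 2 → not met
5. code-of-ethics attestation 684 days ago vs limit 540 → not met
6. Form ADV amendment 400 days ago vs limit 365 → not met
7. errors-and-omissions coverage $800,000 ≥ $750,000 → met
8. custody surprise examination 223 days ago vs limit 180 → not met
9. registered adviser representatives 4 < 5 → not met
Not met: 1, 4, 5, 6, 8, 9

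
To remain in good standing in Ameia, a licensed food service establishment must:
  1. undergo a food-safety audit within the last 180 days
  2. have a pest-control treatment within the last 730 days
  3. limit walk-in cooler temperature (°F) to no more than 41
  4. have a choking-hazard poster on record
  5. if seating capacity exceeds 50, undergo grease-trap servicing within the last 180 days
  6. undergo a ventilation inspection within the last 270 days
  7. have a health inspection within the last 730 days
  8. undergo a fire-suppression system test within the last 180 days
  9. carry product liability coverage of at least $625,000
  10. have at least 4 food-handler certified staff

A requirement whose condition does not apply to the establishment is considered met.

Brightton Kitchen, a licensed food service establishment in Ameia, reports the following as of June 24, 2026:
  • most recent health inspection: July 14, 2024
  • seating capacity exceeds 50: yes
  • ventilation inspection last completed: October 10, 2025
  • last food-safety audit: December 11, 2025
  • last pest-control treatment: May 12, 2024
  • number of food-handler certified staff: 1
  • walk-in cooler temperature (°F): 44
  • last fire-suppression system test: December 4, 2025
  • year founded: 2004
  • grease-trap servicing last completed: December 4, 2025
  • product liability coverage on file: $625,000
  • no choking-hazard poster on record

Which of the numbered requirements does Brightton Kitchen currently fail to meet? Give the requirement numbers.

1. food-safety audit 195 days ago vs limit 180 → not met
2. pest-control treatment 773 days ago vs limit 730 → not met
3. walk-in cooler temperature (°F) 44 > 41 → not met
4. choking-hazard poster absent → not met
5. condition 'seating capacity exceeds 50' holds; grease-trap servicing 202 days ago vs limit 180 → not met
6. ventilation inspection 257 days ago vs limit 270 → met
7. health inspection 710 days ago vs limit 730 → met
8. fire-suppression system test 202 days ago vs limit 180 → not met
9. product liability coverage $625,000 ≥ $625,000 → met
10. food-handler certified staff 1 < 4 → not met
Not met: 1, 2, 3, 4, 5, 8, 10

1, 2, 3, 4, 5, 8, 10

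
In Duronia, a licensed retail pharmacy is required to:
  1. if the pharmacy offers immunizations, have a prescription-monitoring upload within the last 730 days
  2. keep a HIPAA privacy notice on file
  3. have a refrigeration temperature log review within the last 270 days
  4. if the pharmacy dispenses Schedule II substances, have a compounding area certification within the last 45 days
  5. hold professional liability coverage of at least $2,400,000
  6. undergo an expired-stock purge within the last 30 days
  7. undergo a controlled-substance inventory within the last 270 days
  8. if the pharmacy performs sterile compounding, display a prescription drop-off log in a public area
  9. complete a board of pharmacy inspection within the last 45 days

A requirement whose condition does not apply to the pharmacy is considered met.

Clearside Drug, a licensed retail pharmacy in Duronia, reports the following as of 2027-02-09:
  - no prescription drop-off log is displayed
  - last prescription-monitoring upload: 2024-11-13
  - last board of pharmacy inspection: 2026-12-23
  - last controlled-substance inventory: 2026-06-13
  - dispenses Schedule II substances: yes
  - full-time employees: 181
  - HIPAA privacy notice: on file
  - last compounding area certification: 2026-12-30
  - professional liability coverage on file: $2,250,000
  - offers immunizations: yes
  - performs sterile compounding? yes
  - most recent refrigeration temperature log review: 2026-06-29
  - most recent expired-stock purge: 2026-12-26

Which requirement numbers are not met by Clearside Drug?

1, 5, 6, 8, 9

1. condition 'offers immunizations' holds; prescription-monitoring upload 818 days ago vs limit 730 → not met
2. HIPAA privacy notice present → met
3. refrigeration temperature log review 225 days ago vs limit 270 → met
4. condition 'dispenses Schedule II substances' holds; compounding area certification 41 days ago vs limit 45 → met
5. professional liability coverage $2,250,000 < $2,400,000 → not met
6. expired-stock purge 45 days ago vs limit 30 → not met
7. controlled-substance inventory 241 days ago vs limit 270 → met
8. condition 'performs sterile compounding' holds; prescription drop-off log absent → not met
9. board of pharmacy inspection 48 days ago vs limit 45 → not met
Not met: 1, 5, 6, 8, 9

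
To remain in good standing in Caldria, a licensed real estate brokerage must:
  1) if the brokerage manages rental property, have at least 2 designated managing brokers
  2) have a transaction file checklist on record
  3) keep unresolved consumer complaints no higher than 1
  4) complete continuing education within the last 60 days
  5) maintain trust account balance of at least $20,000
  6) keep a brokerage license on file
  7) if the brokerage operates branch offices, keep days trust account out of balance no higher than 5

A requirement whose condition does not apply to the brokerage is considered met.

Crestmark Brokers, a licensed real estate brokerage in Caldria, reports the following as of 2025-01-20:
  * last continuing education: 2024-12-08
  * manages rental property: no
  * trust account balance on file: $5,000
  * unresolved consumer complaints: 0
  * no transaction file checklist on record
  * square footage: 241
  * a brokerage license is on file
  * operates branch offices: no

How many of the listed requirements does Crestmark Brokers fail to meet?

2

1. condition 'manages rental property' does not hold → requirement n/a → met
2. transaction file checklist absent → not met
3. unresolved consumer complaints 0 ≤ 1 → met
4. continuing education 43 days ago vs limit 60 → met
5. trust account balance $5,000 < $20,000 → not met
6. brokerage license present → met
7. condition 'operates branch offices' does not hold → requirement n/a → met
Not met: 2 of 7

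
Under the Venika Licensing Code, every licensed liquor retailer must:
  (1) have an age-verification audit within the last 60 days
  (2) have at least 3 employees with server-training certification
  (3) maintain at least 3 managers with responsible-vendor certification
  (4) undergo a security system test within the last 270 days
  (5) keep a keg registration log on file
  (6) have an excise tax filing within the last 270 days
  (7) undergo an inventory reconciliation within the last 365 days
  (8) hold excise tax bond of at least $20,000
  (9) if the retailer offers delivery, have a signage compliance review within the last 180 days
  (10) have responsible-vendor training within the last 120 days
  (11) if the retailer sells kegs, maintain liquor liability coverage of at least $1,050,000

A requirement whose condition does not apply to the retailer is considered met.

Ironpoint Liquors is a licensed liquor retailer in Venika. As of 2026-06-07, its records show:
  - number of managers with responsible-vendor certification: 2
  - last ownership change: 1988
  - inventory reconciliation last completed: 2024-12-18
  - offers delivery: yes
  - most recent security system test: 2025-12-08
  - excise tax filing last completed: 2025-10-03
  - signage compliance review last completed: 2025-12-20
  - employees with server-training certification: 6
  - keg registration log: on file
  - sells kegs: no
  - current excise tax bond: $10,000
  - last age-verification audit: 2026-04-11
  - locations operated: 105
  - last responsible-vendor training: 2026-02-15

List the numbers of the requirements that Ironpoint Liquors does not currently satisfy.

3, 7, 8

1. age-verification audit 57 days ago vs limit 60 → met
2. employees with server-training certification 6 ≥ 3 → met
3. managers with responsible-vendor certification 2 < 3 → not met
4. security system test 181 days ago vs limit 270 → met
5. keg registration log present → met
6. excise tax filing 247 days ago vs limit 270 → met
7. inventory reconciliation 536 days ago vs limit 365 → not met
8. excise tax bond $10,000 < $20,000 → not met
9. condition 'offers delivery' holds; signage compliance review 169 days ago vs limit 180 → met
10. responsible-vendor training 112 days ago vs limit 120 → met
11. condition 'sells kegs' does not hold → requirement n/a → met
Not met: 3, 7, 8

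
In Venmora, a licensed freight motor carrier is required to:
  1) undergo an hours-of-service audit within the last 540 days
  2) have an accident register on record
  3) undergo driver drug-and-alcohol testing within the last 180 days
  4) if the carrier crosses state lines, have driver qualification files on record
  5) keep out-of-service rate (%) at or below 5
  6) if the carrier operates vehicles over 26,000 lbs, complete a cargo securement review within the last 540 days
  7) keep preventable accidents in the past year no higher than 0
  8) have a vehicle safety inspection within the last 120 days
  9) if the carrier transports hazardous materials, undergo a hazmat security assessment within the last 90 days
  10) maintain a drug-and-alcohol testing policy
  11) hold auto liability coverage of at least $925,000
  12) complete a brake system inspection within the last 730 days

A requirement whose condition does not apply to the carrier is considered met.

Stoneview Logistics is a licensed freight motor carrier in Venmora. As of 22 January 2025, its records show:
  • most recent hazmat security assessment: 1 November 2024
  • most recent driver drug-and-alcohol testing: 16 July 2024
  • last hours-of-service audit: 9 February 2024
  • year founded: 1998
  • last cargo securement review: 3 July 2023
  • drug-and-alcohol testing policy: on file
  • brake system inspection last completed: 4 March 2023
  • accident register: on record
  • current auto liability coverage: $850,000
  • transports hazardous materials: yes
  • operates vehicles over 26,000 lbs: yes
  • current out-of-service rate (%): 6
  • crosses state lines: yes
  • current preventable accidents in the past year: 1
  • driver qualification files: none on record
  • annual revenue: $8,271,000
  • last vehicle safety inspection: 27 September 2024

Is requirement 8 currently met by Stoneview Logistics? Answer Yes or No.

Yes

8. vehicle safety inspection 117 days ago vs limit 120 → met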